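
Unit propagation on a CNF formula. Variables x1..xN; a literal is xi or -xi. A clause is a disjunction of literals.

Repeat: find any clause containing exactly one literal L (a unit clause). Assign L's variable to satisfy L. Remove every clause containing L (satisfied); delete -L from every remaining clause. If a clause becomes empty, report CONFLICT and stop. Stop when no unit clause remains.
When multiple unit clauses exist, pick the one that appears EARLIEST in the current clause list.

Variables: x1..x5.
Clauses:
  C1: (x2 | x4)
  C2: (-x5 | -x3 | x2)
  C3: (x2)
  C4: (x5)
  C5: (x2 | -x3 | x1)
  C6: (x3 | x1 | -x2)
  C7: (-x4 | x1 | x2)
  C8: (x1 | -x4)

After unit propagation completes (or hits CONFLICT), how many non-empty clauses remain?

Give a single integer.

Answer: 2

Derivation:
unit clause [2] forces x2=T; simplify:
  drop -2 from [3, 1, -2] -> [3, 1]
  satisfied 5 clause(s); 3 remain; assigned so far: [2]
unit clause [5] forces x5=T; simplify:
  satisfied 1 clause(s); 2 remain; assigned so far: [2, 5]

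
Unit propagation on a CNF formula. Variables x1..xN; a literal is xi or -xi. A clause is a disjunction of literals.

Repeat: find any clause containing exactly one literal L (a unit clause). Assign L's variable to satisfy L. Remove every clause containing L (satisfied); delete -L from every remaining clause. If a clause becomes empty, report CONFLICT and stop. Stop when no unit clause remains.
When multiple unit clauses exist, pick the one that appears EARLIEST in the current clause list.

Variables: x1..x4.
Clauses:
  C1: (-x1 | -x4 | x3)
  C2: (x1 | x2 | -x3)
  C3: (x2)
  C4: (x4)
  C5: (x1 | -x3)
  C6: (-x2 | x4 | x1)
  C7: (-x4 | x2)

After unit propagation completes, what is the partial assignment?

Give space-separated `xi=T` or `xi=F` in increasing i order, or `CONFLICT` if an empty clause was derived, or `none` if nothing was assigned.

unit clause [2] forces x2=T; simplify:
  drop -2 from [-2, 4, 1] -> [4, 1]
  satisfied 3 clause(s); 4 remain; assigned so far: [2]
unit clause [4] forces x4=T; simplify:
  drop -4 from [-1, -4, 3] -> [-1, 3]
  satisfied 2 clause(s); 2 remain; assigned so far: [2, 4]

Answer: x2=T x4=T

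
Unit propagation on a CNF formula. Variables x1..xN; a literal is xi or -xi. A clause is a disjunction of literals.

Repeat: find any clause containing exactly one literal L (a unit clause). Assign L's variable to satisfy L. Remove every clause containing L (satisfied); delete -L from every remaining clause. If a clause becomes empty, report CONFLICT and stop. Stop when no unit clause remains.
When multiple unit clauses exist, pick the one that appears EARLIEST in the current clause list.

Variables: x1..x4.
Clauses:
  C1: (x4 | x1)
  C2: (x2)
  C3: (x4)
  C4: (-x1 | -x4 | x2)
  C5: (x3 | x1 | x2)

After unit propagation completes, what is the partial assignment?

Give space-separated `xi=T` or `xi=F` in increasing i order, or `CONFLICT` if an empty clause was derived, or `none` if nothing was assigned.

Answer: x2=T x4=T

Derivation:
unit clause [2] forces x2=T; simplify:
  satisfied 3 clause(s); 2 remain; assigned so far: [2]
unit clause [4] forces x4=T; simplify:
  satisfied 2 clause(s); 0 remain; assigned so far: [2, 4]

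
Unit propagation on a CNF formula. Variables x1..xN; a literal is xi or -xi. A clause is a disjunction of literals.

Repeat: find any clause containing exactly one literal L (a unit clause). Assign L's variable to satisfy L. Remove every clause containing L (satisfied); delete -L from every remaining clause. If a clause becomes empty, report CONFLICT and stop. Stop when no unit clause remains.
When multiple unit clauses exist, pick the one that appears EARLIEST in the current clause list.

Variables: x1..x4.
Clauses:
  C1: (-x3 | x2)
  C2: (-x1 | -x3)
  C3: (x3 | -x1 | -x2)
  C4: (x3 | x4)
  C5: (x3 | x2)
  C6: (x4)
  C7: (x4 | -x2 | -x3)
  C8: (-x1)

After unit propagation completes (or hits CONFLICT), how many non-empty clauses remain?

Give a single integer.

Answer: 2

Derivation:
unit clause [4] forces x4=T; simplify:
  satisfied 3 clause(s); 5 remain; assigned so far: [4]
unit clause [-1] forces x1=F; simplify:
  satisfied 3 clause(s); 2 remain; assigned so far: [1, 4]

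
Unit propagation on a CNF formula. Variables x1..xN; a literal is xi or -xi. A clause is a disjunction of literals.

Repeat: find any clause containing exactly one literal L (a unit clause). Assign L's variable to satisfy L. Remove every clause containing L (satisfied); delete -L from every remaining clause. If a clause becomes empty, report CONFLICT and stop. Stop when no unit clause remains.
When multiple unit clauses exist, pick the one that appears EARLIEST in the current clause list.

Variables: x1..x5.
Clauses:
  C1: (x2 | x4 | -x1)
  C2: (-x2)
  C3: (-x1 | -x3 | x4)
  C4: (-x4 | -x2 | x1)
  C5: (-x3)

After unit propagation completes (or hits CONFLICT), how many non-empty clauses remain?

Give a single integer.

unit clause [-2] forces x2=F; simplify:
  drop 2 from [2, 4, -1] -> [4, -1]
  satisfied 2 clause(s); 3 remain; assigned so far: [2]
unit clause [-3] forces x3=F; simplify:
  satisfied 2 clause(s); 1 remain; assigned so far: [2, 3]

Answer: 1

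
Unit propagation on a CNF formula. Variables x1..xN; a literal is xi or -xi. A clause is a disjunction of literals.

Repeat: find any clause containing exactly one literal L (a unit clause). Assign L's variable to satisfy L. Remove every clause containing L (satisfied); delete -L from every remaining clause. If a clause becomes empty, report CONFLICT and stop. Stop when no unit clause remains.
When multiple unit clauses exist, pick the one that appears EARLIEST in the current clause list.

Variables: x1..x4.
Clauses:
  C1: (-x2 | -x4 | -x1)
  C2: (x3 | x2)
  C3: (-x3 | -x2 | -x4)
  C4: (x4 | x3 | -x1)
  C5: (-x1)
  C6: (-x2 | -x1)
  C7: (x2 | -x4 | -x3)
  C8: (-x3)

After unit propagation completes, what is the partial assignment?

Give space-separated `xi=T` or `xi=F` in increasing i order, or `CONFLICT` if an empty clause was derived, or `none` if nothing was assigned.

unit clause [-1] forces x1=F; simplify:
  satisfied 4 clause(s); 4 remain; assigned so far: [1]
unit clause [-3] forces x3=F; simplify:
  drop 3 from [3, 2] -> [2]
  satisfied 3 clause(s); 1 remain; assigned so far: [1, 3]
unit clause [2] forces x2=T; simplify:
  satisfied 1 clause(s); 0 remain; assigned so far: [1, 2, 3]

Answer: x1=F x2=T x3=F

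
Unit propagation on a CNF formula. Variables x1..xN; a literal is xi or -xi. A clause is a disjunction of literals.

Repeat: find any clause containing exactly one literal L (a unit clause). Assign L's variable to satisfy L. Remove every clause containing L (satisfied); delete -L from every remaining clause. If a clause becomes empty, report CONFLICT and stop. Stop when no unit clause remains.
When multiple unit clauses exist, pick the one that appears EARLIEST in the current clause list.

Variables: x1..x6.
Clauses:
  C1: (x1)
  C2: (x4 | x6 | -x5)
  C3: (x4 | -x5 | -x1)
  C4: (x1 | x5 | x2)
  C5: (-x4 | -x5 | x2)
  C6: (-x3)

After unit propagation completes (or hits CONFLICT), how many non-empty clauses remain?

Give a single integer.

unit clause [1] forces x1=T; simplify:
  drop -1 from [4, -5, -1] -> [4, -5]
  satisfied 2 clause(s); 4 remain; assigned so far: [1]
unit clause [-3] forces x3=F; simplify:
  satisfied 1 clause(s); 3 remain; assigned so far: [1, 3]

Answer: 3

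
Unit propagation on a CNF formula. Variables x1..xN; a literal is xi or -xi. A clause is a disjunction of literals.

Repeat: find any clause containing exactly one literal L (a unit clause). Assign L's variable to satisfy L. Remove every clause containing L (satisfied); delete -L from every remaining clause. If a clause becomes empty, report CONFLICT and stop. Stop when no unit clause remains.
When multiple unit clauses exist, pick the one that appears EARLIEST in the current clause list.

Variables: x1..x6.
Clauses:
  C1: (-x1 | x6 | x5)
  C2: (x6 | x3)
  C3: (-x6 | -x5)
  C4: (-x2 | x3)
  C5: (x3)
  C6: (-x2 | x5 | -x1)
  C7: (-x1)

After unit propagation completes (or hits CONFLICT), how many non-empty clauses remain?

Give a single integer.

unit clause [3] forces x3=T; simplify:
  satisfied 3 clause(s); 4 remain; assigned so far: [3]
unit clause [-1] forces x1=F; simplify:
  satisfied 3 clause(s); 1 remain; assigned so far: [1, 3]

Answer: 1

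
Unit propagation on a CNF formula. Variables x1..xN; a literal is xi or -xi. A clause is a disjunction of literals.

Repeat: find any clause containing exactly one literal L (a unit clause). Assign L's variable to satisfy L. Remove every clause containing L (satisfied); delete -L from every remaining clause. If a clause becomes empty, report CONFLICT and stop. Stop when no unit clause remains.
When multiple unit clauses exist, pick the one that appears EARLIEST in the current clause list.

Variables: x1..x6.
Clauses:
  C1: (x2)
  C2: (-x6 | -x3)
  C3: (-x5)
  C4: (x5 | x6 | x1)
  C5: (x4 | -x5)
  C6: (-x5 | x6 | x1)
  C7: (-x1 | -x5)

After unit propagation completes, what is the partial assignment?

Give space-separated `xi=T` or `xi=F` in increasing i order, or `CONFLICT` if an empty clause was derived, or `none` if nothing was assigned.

unit clause [2] forces x2=T; simplify:
  satisfied 1 clause(s); 6 remain; assigned so far: [2]
unit clause [-5] forces x5=F; simplify:
  drop 5 from [5, 6, 1] -> [6, 1]
  satisfied 4 clause(s); 2 remain; assigned so far: [2, 5]

Answer: x2=T x5=F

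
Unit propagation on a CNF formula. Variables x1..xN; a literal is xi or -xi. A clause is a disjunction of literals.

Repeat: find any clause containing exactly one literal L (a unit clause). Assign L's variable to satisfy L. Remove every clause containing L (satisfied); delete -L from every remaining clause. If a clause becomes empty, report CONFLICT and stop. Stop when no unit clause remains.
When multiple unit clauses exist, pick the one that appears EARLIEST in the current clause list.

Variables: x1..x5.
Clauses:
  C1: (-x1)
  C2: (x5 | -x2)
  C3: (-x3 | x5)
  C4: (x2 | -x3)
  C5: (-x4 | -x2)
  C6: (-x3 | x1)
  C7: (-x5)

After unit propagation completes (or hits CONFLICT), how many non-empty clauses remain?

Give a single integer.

unit clause [-1] forces x1=F; simplify:
  drop 1 from [-3, 1] -> [-3]
  satisfied 1 clause(s); 6 remain; assigned so far: [1]
unit clause [-3] forces x3=F; simplify:
  satisfied 3 clause(s); 3 remain; assigned so far: [1, 3]
unit clause [-5] forces x5=F; simplify:
  drop 5 from [5, -2] -> [-2]
  satisfied 1 clause(s); 2 remain; assigned so far: [1, 3, 5]
unit clause [-2] forces x2=F; simplify:
  satisfied 2 clause(s); 0 remain; assigned so far: [1, 2, 3, 5]

Answer: 0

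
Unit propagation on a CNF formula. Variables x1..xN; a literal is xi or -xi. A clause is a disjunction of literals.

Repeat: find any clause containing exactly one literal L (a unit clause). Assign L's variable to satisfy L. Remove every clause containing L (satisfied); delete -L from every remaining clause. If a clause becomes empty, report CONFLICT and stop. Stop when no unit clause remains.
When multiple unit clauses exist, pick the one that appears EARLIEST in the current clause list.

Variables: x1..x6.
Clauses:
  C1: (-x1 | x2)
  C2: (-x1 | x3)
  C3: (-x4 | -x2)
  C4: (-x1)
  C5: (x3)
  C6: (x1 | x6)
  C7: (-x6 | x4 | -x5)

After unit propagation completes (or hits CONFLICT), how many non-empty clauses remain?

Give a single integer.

unit clause [-1] forces x1=F; simplify:
  drop 1 from [1, 6] -> [6]
  satisfied 3 clause(s); 4 remain; assigned so far: [1]
unit clause [3] forces x3=T; simplify:
  satisfied 1 clause(s); 3 remain; assigned so far: [1, 3]
unit clause [6] forces x6=T; simplify:
  drop -6 from [-6, 4, -5] -> [4, -5]
  satisfied 1 clause(s); 2 remain; assigned so far: [1, 3, 6]

Answer: 2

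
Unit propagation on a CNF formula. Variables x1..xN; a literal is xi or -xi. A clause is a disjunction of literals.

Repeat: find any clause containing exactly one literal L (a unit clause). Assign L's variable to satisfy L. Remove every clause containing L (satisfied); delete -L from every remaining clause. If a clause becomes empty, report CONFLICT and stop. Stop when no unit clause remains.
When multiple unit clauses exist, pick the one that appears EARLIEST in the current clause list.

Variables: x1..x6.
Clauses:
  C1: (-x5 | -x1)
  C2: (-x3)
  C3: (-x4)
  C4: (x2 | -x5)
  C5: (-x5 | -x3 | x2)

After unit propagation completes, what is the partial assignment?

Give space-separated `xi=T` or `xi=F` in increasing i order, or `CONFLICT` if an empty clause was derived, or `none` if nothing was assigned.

unit clause [-3] forces x3=F; simplify:
  satisfied 2 clause(s); 3 remain; assigned so far: [3]
unit clause [-4] forces x4=F; simplify:
  satisfied 1 clause(s); 2 remain; assigned so far: [3, 4]

Answer: x3=F x4=F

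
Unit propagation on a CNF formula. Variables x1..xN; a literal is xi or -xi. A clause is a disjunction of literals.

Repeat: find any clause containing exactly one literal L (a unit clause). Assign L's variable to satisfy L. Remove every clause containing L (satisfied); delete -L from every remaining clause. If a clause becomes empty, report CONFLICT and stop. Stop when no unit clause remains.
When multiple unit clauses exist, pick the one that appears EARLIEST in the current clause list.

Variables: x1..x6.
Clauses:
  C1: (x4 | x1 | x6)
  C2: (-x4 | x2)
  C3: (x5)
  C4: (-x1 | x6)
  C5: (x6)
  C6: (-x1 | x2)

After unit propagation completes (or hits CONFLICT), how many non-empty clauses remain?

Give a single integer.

Answer: 2

Derivation:
unit clause [5] forces x5=T; simplify:
  satisfied 1 clause(s); 5 remain; assigned so far: [5]
unit clause [6] forces x6=T; simplify:
  satisfied 3 clause(s); 2 remain; assigned so far: [5, 6]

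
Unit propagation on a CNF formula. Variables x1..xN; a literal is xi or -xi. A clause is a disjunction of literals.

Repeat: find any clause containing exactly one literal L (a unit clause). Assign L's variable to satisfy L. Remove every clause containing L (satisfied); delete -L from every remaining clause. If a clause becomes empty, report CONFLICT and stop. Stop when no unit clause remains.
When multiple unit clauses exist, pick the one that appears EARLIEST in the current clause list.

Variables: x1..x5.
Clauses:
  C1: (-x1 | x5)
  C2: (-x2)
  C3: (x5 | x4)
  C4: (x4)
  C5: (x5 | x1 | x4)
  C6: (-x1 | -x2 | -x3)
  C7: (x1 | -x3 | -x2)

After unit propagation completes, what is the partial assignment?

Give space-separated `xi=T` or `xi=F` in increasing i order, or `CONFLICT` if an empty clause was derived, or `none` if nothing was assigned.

Answer: x2=F x4=T

Derivation:
unit clause [-2] forces x2=F; simplify:
  satisfied 3 clause(s); 4 remain; assigned so far: [2]
unit clause [4] forces x4=T; simplify:
  satisfied 3 clause(s); 1 remain; assigned so far: [2, 4]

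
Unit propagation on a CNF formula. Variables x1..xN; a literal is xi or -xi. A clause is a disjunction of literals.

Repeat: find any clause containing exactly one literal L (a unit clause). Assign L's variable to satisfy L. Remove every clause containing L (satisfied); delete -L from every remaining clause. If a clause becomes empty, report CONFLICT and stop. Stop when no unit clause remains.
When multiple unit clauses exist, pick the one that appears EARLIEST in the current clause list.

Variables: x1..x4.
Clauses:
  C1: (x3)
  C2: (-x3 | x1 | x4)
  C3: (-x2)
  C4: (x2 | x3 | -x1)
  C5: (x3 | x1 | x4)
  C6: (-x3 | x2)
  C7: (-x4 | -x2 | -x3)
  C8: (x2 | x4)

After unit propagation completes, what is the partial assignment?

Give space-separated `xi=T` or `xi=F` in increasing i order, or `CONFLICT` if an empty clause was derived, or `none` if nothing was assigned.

unit clause [3] forces x3=T; simplify:
  drop -3 from [-3, 1, 4] -> [1, 4]
  drop -3 from [-3, 2] -> [2]
  drop -3 from [-4, -2, -3] -> [-4, -2]
  satisfied 3 clause(s); 5 remain; assigned so far: [3]
unit clause [-2] forces x2=F; simplify:
  drop 2 from [2] -> [] (empty!)
  drop 2 from [2, 4] -> [4]
  satisfied 2 clause(s); 3 remain; assigned so far: [2, 3]
CONFLICT (empty clause)

Answer: CONFLICT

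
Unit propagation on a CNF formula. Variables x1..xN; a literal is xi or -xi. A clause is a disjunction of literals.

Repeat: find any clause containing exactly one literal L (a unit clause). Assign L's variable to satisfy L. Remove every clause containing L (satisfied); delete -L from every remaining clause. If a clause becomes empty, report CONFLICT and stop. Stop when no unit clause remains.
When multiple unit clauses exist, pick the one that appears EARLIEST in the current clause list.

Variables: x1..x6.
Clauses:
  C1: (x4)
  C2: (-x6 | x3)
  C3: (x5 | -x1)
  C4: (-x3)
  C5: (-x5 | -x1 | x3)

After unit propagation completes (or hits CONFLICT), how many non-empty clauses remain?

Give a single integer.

Answer: 2

Derivation:
unit clause [4] forces x4=T; simplify:
  satisfied 1 clause(s); 4 remain; assigned so far: [4]
unit clause [-3] forces x3=F; simplify:
  drop 3 from [-6, 3] -> [-6]
  drop 3 from [-5, -1, 3] -> [-5, -1]
  satisfied 1 clause(s); 3 remain; assigned so far: [3, 4]
unit clause [-6] forces x6=F; simplify:
  satisfied 1 clause(s); 2 remain; assigned so far: [3, 4, 6]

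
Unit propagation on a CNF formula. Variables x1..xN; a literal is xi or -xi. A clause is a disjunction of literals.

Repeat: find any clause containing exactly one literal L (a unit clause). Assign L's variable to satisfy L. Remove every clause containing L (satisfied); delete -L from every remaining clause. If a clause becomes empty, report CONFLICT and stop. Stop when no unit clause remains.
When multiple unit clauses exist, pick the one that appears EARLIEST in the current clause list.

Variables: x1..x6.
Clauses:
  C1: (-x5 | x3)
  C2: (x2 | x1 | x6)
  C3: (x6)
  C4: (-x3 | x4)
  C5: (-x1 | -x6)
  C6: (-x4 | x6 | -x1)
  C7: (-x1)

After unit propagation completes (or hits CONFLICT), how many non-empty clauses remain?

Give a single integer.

unit clause [6] forces x6=T; simplify:
  drop -6 from [-1, -6] -> [-1]
  satisfied 3 clause(s); 4 remain; assigned so far: [6]
unit clause [-1] forces x1=F; simplify:
  satisfied 2 clause(s); 2 remain; assigned so far: [1, 6]

Answer: 2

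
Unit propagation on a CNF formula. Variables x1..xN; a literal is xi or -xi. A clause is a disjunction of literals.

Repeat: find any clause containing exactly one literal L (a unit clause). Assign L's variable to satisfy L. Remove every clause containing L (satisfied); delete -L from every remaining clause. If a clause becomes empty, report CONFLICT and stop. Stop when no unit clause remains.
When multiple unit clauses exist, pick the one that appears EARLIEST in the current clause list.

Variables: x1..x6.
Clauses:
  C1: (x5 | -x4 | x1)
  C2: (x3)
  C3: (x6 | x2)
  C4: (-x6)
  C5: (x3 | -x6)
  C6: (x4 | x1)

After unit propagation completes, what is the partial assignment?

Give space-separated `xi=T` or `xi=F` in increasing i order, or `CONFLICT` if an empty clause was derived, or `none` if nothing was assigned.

Answer: x2=T x3=T x6=F

Derivation:
unit clause [3] forces x3=T; simplify:
  satisfied 2 clause(s); 4 remain; assigned so far: [3]
unit clause [-6] forces x6=F; simplify:
  drop 6 from [6, 2] -> [2]
  satisfied 1 clause(s); 3 remain; assigned so far: [3, 6]
unit clause [2] forces x2=T; simplify:
  satisfied 1 clause(s); 2 remain; assigned so far: [2, 3, 6]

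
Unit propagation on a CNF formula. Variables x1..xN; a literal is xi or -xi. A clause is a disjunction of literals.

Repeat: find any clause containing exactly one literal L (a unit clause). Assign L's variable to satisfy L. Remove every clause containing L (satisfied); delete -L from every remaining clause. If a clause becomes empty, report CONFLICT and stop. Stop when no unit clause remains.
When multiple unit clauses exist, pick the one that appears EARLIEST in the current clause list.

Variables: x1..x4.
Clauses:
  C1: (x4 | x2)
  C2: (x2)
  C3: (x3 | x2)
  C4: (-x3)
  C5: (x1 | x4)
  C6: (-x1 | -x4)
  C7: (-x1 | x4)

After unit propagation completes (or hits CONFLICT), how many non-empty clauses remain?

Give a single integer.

unit clause [2] forces x2=T; simplify:
  satisfied 3 clause(s); 4 remain; assigned so far: [2]
unit clause [-3] forces x3=F; simplify:
  satisfied 1 clause(s); 3 remain; assigned so far: [2, 3]

Answer: 3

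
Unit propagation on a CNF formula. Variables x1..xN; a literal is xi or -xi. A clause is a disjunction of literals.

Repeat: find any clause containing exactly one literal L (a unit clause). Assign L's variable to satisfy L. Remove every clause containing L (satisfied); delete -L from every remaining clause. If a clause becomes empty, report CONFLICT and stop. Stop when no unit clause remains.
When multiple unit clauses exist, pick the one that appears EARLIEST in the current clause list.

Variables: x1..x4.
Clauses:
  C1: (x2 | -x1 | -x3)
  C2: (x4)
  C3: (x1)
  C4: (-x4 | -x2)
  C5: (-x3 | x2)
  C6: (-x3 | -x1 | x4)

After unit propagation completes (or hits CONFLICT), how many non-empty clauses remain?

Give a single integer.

unit clause [4] forces x4=T; simplify:
  drop -4 from [-4, -2] -> [-2]
  satisfied 2 clause(s); 4 remain; assigned so far: [4]
unit clause [1] forces x1=T; simplify:
  drop -1 from [2, -1, -3] -> [2, -3]
  satisfied 1 clause(s); 3 remain; assigned so far: [1, 4]
unit clause [-2] forces x2=F; simplify:
  drop 2 from [2, -3] -> [-3]
  drop 2 from [-3, 2] -> [-3]
  satisfied 1 clause(s); 2 remain; assigned so far: [1, 2, 4]
unit clause [-3] forces x3=F; simplify:
  satisfied 2 clause(s); 0 remain; assigned so far: [1, 2, 3, 4]

Answer: 0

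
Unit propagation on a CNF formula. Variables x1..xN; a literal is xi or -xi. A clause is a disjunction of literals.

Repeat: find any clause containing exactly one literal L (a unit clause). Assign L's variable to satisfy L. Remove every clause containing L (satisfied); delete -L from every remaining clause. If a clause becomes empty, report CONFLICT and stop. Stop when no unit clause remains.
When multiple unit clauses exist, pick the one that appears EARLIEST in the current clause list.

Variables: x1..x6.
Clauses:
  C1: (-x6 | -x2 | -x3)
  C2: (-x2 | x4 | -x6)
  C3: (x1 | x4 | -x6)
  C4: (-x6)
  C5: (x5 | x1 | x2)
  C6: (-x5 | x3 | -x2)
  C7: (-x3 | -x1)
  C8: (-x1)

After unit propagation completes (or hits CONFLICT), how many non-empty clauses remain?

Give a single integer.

unit clause [-6] forces x6=F; simplify:
  satisfied 4 clause(s); 4 remain; assigned so far: [6]
unit clause [-1] forces x1=F; simplify:
  drop 1 from [5, 1, 2] -> [5, 2]
  satisfied 2 clause(s); 2 remain; assigned so far: [1, 6]

Answer: 2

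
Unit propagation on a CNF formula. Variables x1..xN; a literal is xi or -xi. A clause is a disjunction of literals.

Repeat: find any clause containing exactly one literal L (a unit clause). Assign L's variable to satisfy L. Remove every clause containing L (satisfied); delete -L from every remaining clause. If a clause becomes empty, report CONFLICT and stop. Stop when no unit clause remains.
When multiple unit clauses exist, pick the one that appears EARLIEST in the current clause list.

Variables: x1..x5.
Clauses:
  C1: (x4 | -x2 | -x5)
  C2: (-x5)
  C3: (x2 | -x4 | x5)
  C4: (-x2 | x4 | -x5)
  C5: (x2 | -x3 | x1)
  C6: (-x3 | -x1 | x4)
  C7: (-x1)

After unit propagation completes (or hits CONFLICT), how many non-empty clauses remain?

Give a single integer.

Answer: 2

Derivation:
unit clause [-5] forces x5=F; simplify:
  drop 5 from [2, -4, 5] -> [2, -4]
  satisfied 3 clause(s); 4 remain; assigned so far: [5]
unit clause [-1] forces x1=F; simplify:
  drop 1 from [2, -3, 1] -> [2, -3]
  satisfied 2 clause(s); 2 remain; assigned so far: [1, 5]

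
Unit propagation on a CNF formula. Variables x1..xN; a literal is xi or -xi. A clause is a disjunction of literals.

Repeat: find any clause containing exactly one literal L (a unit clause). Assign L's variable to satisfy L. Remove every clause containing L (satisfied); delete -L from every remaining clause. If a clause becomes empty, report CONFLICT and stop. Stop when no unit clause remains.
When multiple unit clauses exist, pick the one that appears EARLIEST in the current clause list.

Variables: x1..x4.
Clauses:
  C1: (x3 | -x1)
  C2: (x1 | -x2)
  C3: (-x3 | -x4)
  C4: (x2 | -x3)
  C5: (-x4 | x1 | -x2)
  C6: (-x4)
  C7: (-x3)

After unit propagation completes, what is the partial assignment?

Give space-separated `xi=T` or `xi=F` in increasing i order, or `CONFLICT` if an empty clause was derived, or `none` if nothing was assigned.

unit clause [-4] forces x4=F; simplify:
  satisfied 3 clause(s); 4 remain; assigned so far: [4]
unit clause [-3] forces x3=F; simplify:
  drop 3 from [3, -1] -> [-1]
  satisfied 2 clause(s); 2 remain; assigned so far: [3, 4]
unit clause [-1] forces x1=F; simplify:
  drop 1 from [1, -2] -> [-2]
  satisfied 1 clause(s); 1 remain; assigned so far: [1, 3, 4]
unit clause [-2] forces x2=F; simplify:
  satisfied 1 clause(s); 0 remain; assigned so far: [1, 2, 3, 4]

Answer: x1=F x2=F x3=F x4=F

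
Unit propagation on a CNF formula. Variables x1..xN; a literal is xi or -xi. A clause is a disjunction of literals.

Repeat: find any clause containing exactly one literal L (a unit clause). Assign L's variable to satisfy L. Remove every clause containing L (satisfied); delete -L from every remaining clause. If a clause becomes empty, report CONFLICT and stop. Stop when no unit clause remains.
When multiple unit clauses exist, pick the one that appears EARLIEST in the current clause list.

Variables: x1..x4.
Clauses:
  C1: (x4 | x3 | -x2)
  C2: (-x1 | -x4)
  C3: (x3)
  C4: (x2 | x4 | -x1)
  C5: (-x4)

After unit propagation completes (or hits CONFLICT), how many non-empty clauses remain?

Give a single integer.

unit clause [3] forces x3=T; simplify:
  satisfied 2 clause(s); 3 remain; assigned so far: [3]
unit clause [-4] forces x4=F; simplify:
  drop 4 from [2, 4, -1] -> [2, -1]
  satisfied 2 clause(s); 1 remain; assigned so far: [3, 4]

Answer: 1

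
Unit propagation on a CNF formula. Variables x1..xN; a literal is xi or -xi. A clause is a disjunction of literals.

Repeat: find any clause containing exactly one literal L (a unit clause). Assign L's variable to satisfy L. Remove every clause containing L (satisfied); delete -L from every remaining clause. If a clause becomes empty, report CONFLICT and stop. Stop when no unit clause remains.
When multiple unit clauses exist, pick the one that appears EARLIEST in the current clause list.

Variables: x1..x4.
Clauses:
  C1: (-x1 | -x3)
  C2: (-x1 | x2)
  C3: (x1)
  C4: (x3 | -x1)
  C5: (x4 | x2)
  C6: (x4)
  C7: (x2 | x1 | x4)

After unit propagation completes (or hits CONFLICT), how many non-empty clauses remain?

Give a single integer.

Answer: 3

Derivation:
unit clause [1] forces x1=T; simplify:
  drop -1 from [-1, -3] -> [-3]
  drop -1 from [-1, 2] -> [2]
  drop -1 from [3, -1] -> [3]
  satisfied 2 clause(s); 5 remain; assigned so far: [1]
unit clause [-3] forces x3=F; simplify:
  drop 3 from [3] -> [] (empty!)
  satisfied 1 clause(s); 4 remain; assigned so far: [1, 3]
CONFLICT (empty clause)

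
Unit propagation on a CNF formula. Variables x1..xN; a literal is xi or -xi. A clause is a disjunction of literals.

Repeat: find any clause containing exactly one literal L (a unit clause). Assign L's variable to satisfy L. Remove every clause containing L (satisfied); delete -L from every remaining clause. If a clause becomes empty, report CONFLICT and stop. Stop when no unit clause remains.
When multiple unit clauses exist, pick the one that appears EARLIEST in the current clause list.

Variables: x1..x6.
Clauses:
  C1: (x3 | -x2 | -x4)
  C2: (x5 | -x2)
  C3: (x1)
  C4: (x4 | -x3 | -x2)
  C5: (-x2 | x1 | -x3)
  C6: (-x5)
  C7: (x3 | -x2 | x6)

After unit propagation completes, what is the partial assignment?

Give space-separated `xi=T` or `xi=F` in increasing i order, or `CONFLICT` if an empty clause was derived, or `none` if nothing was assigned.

unit clause [1] forces x1=T; simplify:
  satisfied 2 clause(s); 5 remain; assigned so far: [1]
unit clause [-5] forces x5=F; simplify:
  drop 5 from [5, -2] -> [-2]
  satisfied 1 clause(s); 4 remain; assigned so far: [1, 5]
unit clause [-2] forces x2=F; simplify:
  satisfied 4 clause(s); 0 remain; assigned so far: [1, 2, 5]

Answer: x1=T x2=F x5=F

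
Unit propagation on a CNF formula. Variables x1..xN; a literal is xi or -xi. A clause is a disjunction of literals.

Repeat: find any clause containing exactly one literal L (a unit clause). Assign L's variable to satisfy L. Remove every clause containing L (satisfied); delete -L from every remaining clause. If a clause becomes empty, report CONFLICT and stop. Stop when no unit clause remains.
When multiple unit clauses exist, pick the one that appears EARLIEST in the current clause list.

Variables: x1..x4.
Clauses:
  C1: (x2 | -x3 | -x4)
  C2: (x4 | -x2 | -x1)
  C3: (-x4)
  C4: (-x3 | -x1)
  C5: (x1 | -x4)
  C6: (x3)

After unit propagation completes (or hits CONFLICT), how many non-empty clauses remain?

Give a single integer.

Answer: 0

Derivation:
unit clause [-4] forces x4=F; simplify:
  drop 4 from [4, -2, -1] -> [-2, -1]
  satisfied 3 clause(s); 3 remain; assigned so far: [4]
unit clause [3] forces x3=T; simplify:
  drop -3 from [-3, -1] -> [-1]
  satisfied 1 clause(s); 2 remain; assigned so far: [3, 4]
unit clause [-1] forces x1=F; simplify:
  satisfied 2 clause(s); 0 remain; assigned so far: [1, 3, 4]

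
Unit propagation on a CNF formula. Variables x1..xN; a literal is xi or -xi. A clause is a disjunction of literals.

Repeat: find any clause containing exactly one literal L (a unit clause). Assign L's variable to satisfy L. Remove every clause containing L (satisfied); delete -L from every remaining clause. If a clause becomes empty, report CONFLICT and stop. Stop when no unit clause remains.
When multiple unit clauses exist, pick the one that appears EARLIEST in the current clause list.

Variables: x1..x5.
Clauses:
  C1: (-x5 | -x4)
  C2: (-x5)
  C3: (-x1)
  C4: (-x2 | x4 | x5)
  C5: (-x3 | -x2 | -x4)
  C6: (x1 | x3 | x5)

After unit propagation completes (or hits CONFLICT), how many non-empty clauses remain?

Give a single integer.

Answer: 2

Derivation:
unit clause [-5] forces x5=F; simplify:
  drop 5 from [-2, 4, 5] -> [-2, 4]
  drop 5 from [1, 3, 5] -> [1, 3]
  satisfied 2 clause(s); 4 remain; assigned so far: [5]
unit clause [-1] forces x1=F; simplify:
  drop 1 from [1, 3] -> [3]
  satisfied 1 clause(s); 3 remain; assigned so far: [1, 5]
unit clause [3] forces x3=T; simplify:
  drop -3 from [-3, -2, -4] -> [-2, -4]
  satisfied 1 clause(s); 2 remain; assigned so far: [1, 3, 5]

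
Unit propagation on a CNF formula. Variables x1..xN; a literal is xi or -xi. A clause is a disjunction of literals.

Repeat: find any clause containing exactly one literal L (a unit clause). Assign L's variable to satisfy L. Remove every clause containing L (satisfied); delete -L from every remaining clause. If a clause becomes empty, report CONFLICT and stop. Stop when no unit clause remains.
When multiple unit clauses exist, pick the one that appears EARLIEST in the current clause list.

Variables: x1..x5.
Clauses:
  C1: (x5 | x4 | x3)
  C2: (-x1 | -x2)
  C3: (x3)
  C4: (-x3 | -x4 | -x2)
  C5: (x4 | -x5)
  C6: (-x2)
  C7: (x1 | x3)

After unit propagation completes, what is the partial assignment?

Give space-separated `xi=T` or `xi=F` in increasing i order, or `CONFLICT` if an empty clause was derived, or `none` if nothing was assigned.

Answer: x2=F x3=T

Derivation:
unit clause [3] forces x3=T; simplify:
  drop -3 from [-3, -4, -2] -> [-4, -2]
  satisfied 3 clause(s); 4 remain; assigned so far: [3]
unit clause [-2] forces x2=F; simplify:
  satisfied 3 clause(s); 1 remain; assigned so far: [2, 3]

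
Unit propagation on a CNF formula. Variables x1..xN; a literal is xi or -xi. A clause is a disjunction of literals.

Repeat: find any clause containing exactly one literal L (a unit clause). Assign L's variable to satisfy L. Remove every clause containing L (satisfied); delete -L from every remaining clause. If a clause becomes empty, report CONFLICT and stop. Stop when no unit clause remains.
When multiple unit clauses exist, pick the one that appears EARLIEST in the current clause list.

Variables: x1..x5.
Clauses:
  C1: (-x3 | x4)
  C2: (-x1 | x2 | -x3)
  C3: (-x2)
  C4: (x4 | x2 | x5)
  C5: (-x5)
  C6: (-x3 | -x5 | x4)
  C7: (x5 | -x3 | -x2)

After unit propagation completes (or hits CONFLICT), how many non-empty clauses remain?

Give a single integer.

Answer: 1

Derivation:
unit clause [-2] forces x2=F; simplify:
  drop 2 from [-1, 2, -3] -> [-1, -3]
  drop 2 from [4, 2, 5] -> [4, 5]
  satisfied 2 clause(s); 5 remain; assigned so far: [2]
unit clause [-5] forces x5=F; simplify:
  drop 5 from [4, 5] -> [4]
  satisfied 2 clause(s); 3 remain; assigned so far: [2, 5]
unit clause [4] forces x4=T; simplify:
  satisfied 2 clause(s); 1 remain; assigned so far: [2, 4, 5]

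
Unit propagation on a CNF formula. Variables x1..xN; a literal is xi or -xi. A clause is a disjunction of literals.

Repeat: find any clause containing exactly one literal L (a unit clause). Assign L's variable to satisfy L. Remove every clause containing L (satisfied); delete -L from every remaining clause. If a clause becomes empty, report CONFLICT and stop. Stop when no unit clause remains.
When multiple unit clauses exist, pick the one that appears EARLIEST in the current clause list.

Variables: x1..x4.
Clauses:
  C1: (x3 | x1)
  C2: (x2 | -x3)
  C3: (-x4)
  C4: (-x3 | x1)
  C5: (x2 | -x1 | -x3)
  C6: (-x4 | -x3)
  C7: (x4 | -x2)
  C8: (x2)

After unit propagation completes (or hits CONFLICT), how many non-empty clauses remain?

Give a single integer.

unit clause [-4] forces x4=F; simplify:
  drop 4 from [4, -2] -> [-2]
  satisfied 2 clause(s); 6 remain; assigned so far: [4]
unit clause [-2] forces x2=F; simplify:
  drop 2 from [2, -3] -> [-3]
  drop 2 from [2, -1, -3] -> [-1, -3]
  drop 2 from [2] -> [] (empty!)
  satisfied 1 clause(s); 5 remain; assigned so far: [2, 4]
CONFLICT (empty clause)

Answer: 4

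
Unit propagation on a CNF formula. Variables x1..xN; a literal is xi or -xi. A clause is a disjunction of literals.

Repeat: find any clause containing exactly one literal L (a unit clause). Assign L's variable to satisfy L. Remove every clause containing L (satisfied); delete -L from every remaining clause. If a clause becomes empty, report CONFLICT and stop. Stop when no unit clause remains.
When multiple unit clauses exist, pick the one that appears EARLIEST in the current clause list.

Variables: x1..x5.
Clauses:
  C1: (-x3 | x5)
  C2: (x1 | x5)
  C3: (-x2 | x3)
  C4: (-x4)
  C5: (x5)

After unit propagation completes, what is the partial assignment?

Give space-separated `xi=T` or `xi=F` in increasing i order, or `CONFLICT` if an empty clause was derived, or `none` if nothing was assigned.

Answer: x4=F x5=T

Derivation:
unit clause [-4] forces x4=F; simplify:
  satisfied 1 clause(s); 4 remain; assigned so far: [4]
unit clause [5] forces x5=T; simplify:
  satisfied 3 clause(s); 1 remain; assigned so far: [4, 5]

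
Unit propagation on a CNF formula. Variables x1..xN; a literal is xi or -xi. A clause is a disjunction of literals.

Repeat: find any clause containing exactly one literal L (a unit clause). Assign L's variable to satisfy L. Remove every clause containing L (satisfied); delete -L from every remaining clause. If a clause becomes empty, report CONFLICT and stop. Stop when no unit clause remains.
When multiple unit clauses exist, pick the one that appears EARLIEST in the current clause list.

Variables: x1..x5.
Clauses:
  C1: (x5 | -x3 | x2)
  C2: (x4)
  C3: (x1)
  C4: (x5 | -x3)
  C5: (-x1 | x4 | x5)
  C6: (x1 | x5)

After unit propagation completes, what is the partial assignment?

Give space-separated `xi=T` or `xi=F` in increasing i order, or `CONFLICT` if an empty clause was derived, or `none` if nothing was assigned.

unit clause [4] forces x4=T; simplify:
  satisfied 2 clause(s); 4 remain; assigned so far: [4]
unit clause [1] forces x1=T; simplify:
  satisfied 2 clause(s); 2 remain; assigned so far: [1, 4]

Answer: x1=T x4=T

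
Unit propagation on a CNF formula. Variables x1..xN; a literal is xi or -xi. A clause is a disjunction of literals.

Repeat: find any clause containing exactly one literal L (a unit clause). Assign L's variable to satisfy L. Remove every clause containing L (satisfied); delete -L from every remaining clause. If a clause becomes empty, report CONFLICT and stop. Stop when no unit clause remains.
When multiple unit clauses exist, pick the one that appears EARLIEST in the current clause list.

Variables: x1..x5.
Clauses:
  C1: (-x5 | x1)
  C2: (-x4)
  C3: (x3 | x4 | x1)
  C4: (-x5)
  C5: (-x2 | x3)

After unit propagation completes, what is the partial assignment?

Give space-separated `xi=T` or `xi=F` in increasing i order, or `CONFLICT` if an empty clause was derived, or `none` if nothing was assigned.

Answer: x4=F x5=F

Derivation:
unit clause [-4] forces x4=F; simplify:
  drop 4 from [3, 4, 1] -> [3, 1]
  satisfied 1 clause(s); 4 remain; assigned so far: [4]
unit clause [-5] forces x5=F; simplify:
  satisfied 2 clause(s); 2 remain; assigned so far: [4, 5]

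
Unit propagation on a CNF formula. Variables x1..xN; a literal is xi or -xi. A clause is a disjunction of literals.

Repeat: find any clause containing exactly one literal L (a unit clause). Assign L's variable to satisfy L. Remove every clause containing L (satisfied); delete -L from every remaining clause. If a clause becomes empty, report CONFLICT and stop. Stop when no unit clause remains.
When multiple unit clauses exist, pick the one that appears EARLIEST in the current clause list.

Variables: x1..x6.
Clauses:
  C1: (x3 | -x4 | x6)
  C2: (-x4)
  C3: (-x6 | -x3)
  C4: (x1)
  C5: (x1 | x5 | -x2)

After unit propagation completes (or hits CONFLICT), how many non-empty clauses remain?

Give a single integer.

unit clause [-4] forces x4=F; simplify:
  satisfied 2 clause(s); 3 remain; assigned so far: [4]
unit clause [1] forces x1=T; simplify:
  satisfied 2 clause(s); 1 remain; assigned so far: [1, 4]

Answer: 1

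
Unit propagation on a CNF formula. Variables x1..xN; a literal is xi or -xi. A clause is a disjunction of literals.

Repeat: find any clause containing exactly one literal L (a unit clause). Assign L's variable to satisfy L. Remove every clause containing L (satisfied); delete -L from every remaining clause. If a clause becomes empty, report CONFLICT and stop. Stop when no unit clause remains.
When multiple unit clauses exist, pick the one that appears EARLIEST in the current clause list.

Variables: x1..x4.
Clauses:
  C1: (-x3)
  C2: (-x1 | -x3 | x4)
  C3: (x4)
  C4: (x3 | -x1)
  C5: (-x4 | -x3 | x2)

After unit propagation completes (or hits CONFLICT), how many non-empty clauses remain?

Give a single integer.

Answer: 0

Derivation:
unit clause [-3] forces x3=F; simplify:
  drop 3 from [3, -1] -> [-1]
  satisfied 3 clause(s); 2 remain; assigned so far: [3]
unit clause [4] forces x4=T; simplify:
  satisfied 1 clause(s); 1 remain; assigned so far: [3, 4]
unit clause [-1] forces x1=F; simplify:
  satisfied 1 clause(s); 0 remain; assigned so far: [1, 3, 4]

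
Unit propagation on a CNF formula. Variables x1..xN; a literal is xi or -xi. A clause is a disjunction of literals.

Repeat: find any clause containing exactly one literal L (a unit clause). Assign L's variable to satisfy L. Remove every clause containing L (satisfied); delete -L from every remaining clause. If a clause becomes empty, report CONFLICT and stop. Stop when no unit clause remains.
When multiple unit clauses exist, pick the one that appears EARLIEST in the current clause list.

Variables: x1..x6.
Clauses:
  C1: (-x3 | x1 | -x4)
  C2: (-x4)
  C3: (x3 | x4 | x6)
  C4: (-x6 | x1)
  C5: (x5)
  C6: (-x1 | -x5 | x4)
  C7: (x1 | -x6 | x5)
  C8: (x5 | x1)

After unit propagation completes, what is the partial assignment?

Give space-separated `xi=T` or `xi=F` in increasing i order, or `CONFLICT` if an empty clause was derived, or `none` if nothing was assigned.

Answer: x1=F x3=T x4=F x5=T x6=F

Derivation:
unit clause [-4] forces x4=F; simplify:
  drop 4 from [3, 4, 6] -> [3, 6]
  drop 4 from [-1, -5, 4] -> [-1, -5]
  satisfied 2 clause(s); 6 remain; assigned so far: [4]
unit clause [5] forces x5=T; simplify:
  drop -5 from [-1, -5] -> [-1]
  satisfied 3 clause(s); 3 remain; assigned so far: [4, 5]
unit clause [-1] forces x1=F; simplify:
  drop 1 from [-6, 1] -> [-6]
  satisfied 1 clause(s); 2 remain; assigned so far: [1, 4, 5]
unit clause [-6] forces x6=F; simplify:
  drop 6 from [3, 6] -> [3]
  satisfied 1 clause(s); 1 remain; assigned so far: [1, 4, 5, 6]
unit clause [3] forces x3=T; simplify:
  satisfied 1 clause(s); 0 remain; assigned so far: [1, 3, 4, 5, 6]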